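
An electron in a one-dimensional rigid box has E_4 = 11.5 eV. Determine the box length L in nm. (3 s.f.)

L = 0.723 nm

From E_n = n²h²/(8m_eL²), L = n·h/√(8m_eE_n).
E_4 = 11.5 eV = 1.842×10^-18 J, so L = 4·6.626×10^-34/√(8·9.109×10^-31·1.842×10^-18) = 7.23×10^-10 m = 0.723 nm.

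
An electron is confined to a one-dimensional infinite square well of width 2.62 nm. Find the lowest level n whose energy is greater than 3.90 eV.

E_1 = h²/(8m_eL²) = 8.777×10^-21 J = 0.05479 eV.
Need n² > 3.90/0.05479 = 71.18, i.e. n > 8.437.
The smallest integer satisfying this is n = 9.

n = 9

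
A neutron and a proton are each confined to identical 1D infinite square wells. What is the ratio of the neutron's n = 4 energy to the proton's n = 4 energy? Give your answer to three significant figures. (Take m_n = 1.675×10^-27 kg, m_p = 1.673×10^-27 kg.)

E_n ∝ 1/m at fixed n and L, so the ratio is m_p/m_n = 1.673×10^-27/1.675×10^-27 = 0.999.

0.999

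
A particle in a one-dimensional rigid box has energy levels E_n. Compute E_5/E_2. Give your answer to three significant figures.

6.25

E_n ∝ n², so E_5/E_2 = 5²/2² = 25/4 = 6.25.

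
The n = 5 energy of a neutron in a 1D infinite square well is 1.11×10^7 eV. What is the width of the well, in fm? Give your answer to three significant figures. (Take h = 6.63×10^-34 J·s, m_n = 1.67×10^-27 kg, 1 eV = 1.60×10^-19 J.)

From E_n = n²h²/(8m_nL²), L = n·h/√(8m_nE_n).
E_5 = 1.11×10^7 eV = 1.776×10^-12 J, so L = 5·6.63×10^-34/√(8·1.67×10^-27·1.776×10^-12) = 2.15×10^-14 m = 21.5 fm.

L = 21.5 fm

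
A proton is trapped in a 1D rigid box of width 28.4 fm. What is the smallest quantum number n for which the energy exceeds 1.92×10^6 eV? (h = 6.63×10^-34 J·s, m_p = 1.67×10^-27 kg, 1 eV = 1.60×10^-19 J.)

n = 3

E_1 = h²/(8m_pL²) = 4.079×10^-14 J = 2.549×10^5 eV.
Need n² > 1.92×10^6/2.549×10^5 = 7.532, i.e. n > 2.744.
The smallest integer satisfying this is n = 3.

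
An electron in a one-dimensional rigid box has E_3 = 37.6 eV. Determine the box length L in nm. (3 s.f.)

L = 0.300 nm

From E_n = n²h²/(8m_eL²), L = n·h/√(8m_eE_n).
E_3 = 37.6 eV = 6.024×10^-18 J, so L = 3·6.626×10^-34/√(8·9.109×10^-31·6.024×10^-18) = 3.00×10^-10 m = 0.300 nm.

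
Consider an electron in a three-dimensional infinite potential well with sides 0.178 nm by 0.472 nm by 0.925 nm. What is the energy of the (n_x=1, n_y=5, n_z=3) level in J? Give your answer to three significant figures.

E = 9.30×10^-18 J

For a 3D rectangular well E = (h²/8m_e)·Σ n_i²/L_i² = (6.626×10^-34)²/(8·9.109×10^-31) · [1²/(0.178 nm)² + 5²/(0.472 nm)² + 3²/(0.925 nm)²].
Evaluating gives E = 9.30×10^-18 J.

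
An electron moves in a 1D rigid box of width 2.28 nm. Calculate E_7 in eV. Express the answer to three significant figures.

For an infinite well E_n = n²h²/(8m_eL²), so E_1 = h²/(8m_eL²) = (6.626×10^-34)²/(8·9.109×10^-31·(2.28×10^-9 m)²) = 1.159×10^-20 J.
Then E_7 = 7²·E_1 = 49·1.159×10^-20 J = 5.679×10^-19 J.
Converting, E_7 = 5.679×10^-19 J / (1.602×10^-19 J/eV) = 3.54 eV.

E_7 = 3.54 eV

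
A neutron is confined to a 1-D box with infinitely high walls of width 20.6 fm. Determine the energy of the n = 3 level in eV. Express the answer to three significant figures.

For an infinite well E_n = n²h²/(8m_nL²), so E_1 = h²/(8m_nL²) = (6.626×10^-34)²/(8·1.675×10^-27·(2.06×10^-14 m)²) = 7.721×10^-14 J.
Then E_3 = 3²·E_1 = 9·7.721×10^-14 J = 6.949×10^-13 J.
Converting, E_3 = 6.949×10^-13 J / (1.602×10^-19 J/eV) = 4.34×10^6 eV.

E_3 = 4.34×10^6 eV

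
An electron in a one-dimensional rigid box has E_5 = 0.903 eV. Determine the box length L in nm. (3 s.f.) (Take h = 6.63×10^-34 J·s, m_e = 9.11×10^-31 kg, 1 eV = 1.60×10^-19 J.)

L = 3.23 nm

From E_n = n²h²/(8m_eL²), L = n·h/√(8m_eE_n).
E_5 = 0.903 eV = 1.445×10^-19 J, so L = 5·6.63×10^-34/√(8·9.11×10^-31·1.445×10^-19) = 3.23×10^-9 m = 3.23 nm.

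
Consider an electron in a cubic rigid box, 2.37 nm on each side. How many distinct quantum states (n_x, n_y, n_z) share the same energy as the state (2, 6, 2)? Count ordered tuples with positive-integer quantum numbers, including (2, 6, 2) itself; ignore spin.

The level has n_x² + n_y² + n_z² = 44. The ordered positive-integer solutions are (2, 2, 6), (2, 6, 2), (6, 2, 2).
That gives 3 states.

degeneracy = 3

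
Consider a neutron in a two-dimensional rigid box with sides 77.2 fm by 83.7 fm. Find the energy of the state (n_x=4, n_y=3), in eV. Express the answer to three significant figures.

For a 2D rectangular well E = (h²/8m_n)·Σ n_i²/L_i² = (6.626×10^-34)²/(8·1.675×10^-27) · [4²/(77.2 fm)² + 3²/(83.7 fm)²].
Evaluating gives E = 1.301×10^-13 J = 8.12×10^5 eV.

E = 8.12×10^5 eV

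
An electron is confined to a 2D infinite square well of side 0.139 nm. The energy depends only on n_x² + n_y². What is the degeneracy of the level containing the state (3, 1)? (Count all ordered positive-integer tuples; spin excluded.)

degeneracy = 2

The level has n_x² + n_y² = 10. The ordered positive-integer solutions are (1, 3), (3, 1).
That gives 2 states.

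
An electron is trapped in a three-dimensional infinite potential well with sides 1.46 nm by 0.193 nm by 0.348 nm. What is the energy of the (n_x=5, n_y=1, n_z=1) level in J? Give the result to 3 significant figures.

E = 2.82×10^-18 J

For a 3D rectangular well E = (h²/8m_e)·Σ n_i²/L_i² = (6.626×10^-34)²/(8·9.109×10^-31) · [5²/(1.46 nm)² + 1²/(0.193 nm)² + 1²/(0.348 nm)²].
Evaluating gives E = 2.82×10^-18 J.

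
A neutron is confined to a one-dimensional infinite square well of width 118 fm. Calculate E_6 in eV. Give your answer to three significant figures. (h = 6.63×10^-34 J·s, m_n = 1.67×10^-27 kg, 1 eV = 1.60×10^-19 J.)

For an infinite well E_n = n²h²/(8m_nL²), so E_1 = h²/(8m_nL²) = (6.63×10^-34)²/(8·1.67×10^-27·(1.18×10^-13 m)²) = 2.363×10^-15 J.
Then E_6 = 6²·E_1 = 36·2.363×10^-15 J = 8.507×10^-14 J.
Converting, E_6 = 8.507×10^-14 J / (1.60×10^-19 J/eV) = 5.32×10^5 eV.

E_6 = 5.32×10^5 eV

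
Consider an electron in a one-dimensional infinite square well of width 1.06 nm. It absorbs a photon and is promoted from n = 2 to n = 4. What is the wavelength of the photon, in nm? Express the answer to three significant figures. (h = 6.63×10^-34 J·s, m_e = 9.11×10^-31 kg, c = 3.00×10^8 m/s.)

E_1 = h²/(8m_eL²) = 5.368×10^-20 J, so ΔE = (4² − 2²)E_1 = 6.442×10^-19 J.
λ = hc/ΔE = (6.63×10^-34·3.00×10^8)/6.442×10^-19 = 3.09×10^-7 m = 309 nm.

λ = 309 nm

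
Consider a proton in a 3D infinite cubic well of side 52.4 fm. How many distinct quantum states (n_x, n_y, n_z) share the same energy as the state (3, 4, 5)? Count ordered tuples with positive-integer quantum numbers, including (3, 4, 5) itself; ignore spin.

degeneracy = 6

The level has n_x² + n_y² + n_z² = 50. The ordered positive-integer solutions are (3, 4, 5), (3, 5, 4), (4, 3, 5), (4, 5, 3), (5, 3, 4), (5, 4, 3).
That gives 6 states.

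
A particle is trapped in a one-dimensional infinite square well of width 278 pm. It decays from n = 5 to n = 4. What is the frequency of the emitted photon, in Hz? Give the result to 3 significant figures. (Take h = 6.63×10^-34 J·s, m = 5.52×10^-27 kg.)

f = 1.75×10^12 Hz

E_1 = h²/(8mL²) = 1.288×10^-22 J and ΔE = (5² − 4²)E_1 = 1.159×10^-21 J.
f = ΔE/h = 1.159×10^-21/6.63×10^-34 = 1.75×10^12 Hz.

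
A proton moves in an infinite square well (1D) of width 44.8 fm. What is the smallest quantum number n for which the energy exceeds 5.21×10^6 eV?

n = 8

E_1 = h²/(8m_pL²) = 1.634×10^-14 J = 1.020×10^5 eV.
Need n² > 5.21×10^6/1.020×10^5 = 51.08, i.e. n > 7.147.
The smallest integer satisfying this is n = 8.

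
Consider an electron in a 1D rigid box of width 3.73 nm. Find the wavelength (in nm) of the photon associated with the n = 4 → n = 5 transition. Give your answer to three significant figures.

E_1 = h²/(8m_eL²) = 4.330×10^-21 J, so ΔE = (5² − 4²)E_1 = 3.897×10^-20 J.
λ = hc/ΔE = (6.626×10^-34·2.998×10^8)/3.897×10^-20 = 5.10×10^-6 m = 5.10×10^3 nm.

λ = 5.10×10^3 nm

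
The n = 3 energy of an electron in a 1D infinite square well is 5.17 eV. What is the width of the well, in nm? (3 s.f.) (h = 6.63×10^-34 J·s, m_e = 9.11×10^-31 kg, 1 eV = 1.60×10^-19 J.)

L = 0.810 nm

From E_n = n²h²/(8m_eL²), L = n·h/√(8m_eE_n).
E_3 = 5.17 eV = 8.272×10^-19 J, so L = 3·6.63×10^-34/√(8·9.11×10^-31·8.272×10^-19) = 8.10×10^-10 m = 0.810 nm.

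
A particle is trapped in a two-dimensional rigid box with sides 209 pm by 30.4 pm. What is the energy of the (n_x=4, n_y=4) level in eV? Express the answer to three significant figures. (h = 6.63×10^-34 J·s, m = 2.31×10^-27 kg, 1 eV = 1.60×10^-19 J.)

For a 2D rectangular well E = (h²/8m)·Σ n_i²/L_i² = (6.63×10^-34)²/(8·2.31×10^-27) · [4²/(209 pm)² + 4²/(30.4 pm)²].
Evaluating gives E = 4.205×10^-19 J = 2.63 eV.

E = 2.63 eV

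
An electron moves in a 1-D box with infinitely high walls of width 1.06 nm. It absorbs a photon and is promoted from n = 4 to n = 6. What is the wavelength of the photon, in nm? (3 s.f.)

E_1 = h²/(8m_eL²) = 5.362×10^-20 J, so ΔE = (6² − 4²)E_1 = 1.072×10^-18 J.
λ = hc/ΔE = (6.626×10^-34·2.998×10^8)/1.072×10^-18 = 1.85×10^-7 m = 185 nm.

λ = 185 nm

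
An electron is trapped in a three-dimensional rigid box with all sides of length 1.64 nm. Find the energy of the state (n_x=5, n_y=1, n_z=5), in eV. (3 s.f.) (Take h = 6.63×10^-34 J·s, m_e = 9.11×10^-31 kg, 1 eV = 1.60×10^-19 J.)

E = 7.15 eV

For a 3D rectangular well E = (h²/8m_e)·Σ n_i²/L_i² = (6.63×10^-34)²/(8·9.11×10^-31) · [5²/(1.64 nm)² + 1²/(1.64 nm)² + 5²/(1.64 nm)²].
Evaluating gives E = 1.144×10^-18 J = 7.15 eV.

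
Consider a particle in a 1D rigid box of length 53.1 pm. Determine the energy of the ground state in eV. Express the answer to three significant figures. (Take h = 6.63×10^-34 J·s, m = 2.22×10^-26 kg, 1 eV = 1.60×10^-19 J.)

For an infinite well E_n = n²h²/(8mL²), so E_1 = h²/(8mL²) = (6.63×10^-34)²/(8·2.22×10^-26·(5.31×10^-11 m)²) = 8.778×10^-22 J.
Converting, E_1 = 8.778×10^-22 J / (1.60×10^-19 J/eV) = 0.00549 eV.

E_1 = 0.00549 eV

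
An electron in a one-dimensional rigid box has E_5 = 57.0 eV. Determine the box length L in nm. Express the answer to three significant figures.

From E_n = n²h²/(8m_eL²), L = n·h/√(8m_eE_n).
E_5 = 57.0 eV = 9.131×10^-18 J, so L = 5·6.626×10^-34/√(8·9.109×10^-31·9.131×10^-18) = 4.06×10^-10 m = 0.406 nm.

L = 0.406 nm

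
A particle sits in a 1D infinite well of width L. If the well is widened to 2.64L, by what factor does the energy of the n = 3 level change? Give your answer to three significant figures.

0.143

E_n ∝ 1/L², so the energy scales by 1/2.64² = 0.143.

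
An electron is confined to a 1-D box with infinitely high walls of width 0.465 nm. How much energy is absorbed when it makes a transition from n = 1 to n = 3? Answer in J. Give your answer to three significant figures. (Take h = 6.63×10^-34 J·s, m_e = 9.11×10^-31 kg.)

E_1 = h²/(8m_eL²) = 2.789×10^-19 J.
|ΔE| = |1² − 3²|·E_1 = 8·2.789×10^-19 J = 2.23×10^-18 J.

|ΔE| = 2.23×10^-18 J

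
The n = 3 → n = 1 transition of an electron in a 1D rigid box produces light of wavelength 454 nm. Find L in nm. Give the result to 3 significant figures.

The photon carries ΔE = hc/λ = 6.626×10^-34·2.998×10^8/4.54×10^-7 m = 4.375×10^-19 J.
Since ΔE = (3² − 1²)E_1, E_1 = 5.469×10^-20 J, and L = h/√(8m_eE_1) = 1.05×10^-9 m = 1.05 nm.

L = 1.05 nm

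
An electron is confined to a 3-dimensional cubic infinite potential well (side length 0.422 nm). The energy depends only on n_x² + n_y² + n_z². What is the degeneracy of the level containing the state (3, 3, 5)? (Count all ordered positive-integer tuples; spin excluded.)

degeneracy = 3

The level has n_x² + n_y² + n_z² = 43. The ordered positive-integer solutions are (3, 3, 5), (3, 5, 3), (5, 3, 3).
That gives 3 states.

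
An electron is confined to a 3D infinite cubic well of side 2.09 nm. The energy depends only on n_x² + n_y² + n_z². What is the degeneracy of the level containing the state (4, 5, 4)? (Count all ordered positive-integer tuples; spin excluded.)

The level has n_x² + n_y² + n_z² = 57. The ordered positive-integer solutions are (2, 2, 7), (2, 7, 2), (4, 4, 5), (4, 5, 4), (5, 4, 4), (7, 2, 2).
That gives 6 states.

degeneracy = 6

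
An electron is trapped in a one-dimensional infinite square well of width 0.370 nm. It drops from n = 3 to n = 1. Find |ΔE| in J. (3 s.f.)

E_1 = h²/(8m_eL²) = 4.401×10^-19 J.
|ΔE| = |3² − 1²|·E_1 = 8·4.401×10^-19 J = 3.52×10^-18 J.

|ΔE| = 3.52×10^-18 J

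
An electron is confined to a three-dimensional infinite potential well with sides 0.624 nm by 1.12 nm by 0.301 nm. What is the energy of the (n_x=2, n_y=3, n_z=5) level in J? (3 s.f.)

E = 1.77×10^-17 J

For a 3D rectangular well E = (h²/8m_e)·Σ n_i²/L_i² = (6.626×10^-34)²/(8·9.109×10^-31) · [2²/(0.624 nm)² + 3²/(1.12 nm)² + 5²/(0.301 nm)²].
Evaluating gives E = 1.77×10^-17 J.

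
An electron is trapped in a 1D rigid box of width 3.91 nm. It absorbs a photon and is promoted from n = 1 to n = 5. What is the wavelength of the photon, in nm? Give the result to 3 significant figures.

λ = 2.10×10^3 nm

E_1 = h²/(8m_eL²) = 3.941×10^-21 J, so ΔE = (5² − 1²)E_1 = 9.458×10^-20 J.
λ = hc/ΔE = (6.626×10^-34·2.998×10^8)/9.458×10^-20 = 2.10×10^-6 m = 2.10×10^3 nm.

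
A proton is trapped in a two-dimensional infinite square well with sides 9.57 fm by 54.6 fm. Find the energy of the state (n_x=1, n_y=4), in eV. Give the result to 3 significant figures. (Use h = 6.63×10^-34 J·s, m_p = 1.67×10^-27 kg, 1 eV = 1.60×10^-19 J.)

For a 2D rectangular well E = (h²/8m_p)·Σ n_i²/L_i² = (6.63×10^-34)²/(8·1.67×10^-27) · [1²/(9.57 fm)² + 4²/(54.6 fm)²].
Evaluating gives E = 5.358×10^-13 J = 3.35×10^6 eV.

E = 3.35×10^6 eV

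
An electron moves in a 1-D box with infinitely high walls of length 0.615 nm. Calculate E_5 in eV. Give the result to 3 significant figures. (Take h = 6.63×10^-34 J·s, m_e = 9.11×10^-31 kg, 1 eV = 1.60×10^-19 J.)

For an infinite well E_n = n²h²/(8m_eL²), so E_1 = h²/(8m_eL²) = (6.63×10^-34)²/(8·9.11×10^-31·(6.15×10^-10 m)²) = 1.595×10^-19 J.
Then E_5 = 5²·E_1 = 25·1.595×10^-19 J = 3.987×10^-18 J.
Converting, E_5 = 3.987×10^-18 J / (1.60×10^-19 J/eV) = 24.9 eV.

E_5 = 24.9 eV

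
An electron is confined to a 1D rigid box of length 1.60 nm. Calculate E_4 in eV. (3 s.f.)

E_4 = 2.35 eV

For an infinite well E_n = n²h²/(8m_eL²), so E_1 = h²/(8m_eL²) = (6.626×10^-34)²/(8·9.109×10^-31·(1.60×10^-9 m)²) = 2.353×10^-20 J.
Then E_4 = 4²·E_1 = 16·2.353×10^-20 J = 3.765×10^-19 J.
Converting, E_4 = 3.765×10^-19 J / (1.602×10^-19 J/eV) = 2.35 eV.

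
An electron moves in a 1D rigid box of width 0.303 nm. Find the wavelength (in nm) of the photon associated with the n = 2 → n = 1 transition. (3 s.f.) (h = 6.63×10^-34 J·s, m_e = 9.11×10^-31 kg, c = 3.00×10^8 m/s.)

E_1 = h²/(8m_eL²) = 6.570×10^-19 J, so ΔE = (2² − 1²)E_1 = 1.971×10^-18 J.
λ = hc/ΔE = (6.63×10^-34·3.00×10^8)/1.971×10^-18 = 1.01×10^-7 m = 101 nm.

λ = 101 nm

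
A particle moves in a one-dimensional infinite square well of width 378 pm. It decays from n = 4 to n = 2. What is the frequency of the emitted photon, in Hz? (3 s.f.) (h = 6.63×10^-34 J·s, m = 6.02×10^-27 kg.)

E_1 = h²/(8mL²) = 6.388×10^-23 J and ΔE = (4² − 2²)E_1 = 7.666×10^-22 J.
f = ΔE/h = 7.666×10^-22/6.63×10^-34 = 1.16×10^12 Hz.

f = 1.16×10^12 Hz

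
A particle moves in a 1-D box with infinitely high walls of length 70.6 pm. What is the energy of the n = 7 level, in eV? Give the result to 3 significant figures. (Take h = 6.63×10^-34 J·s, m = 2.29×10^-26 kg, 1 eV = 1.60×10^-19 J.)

E_7 = 0.147 eV

For an infinite well E_n = n²h²/(8mL²), so E_1 = h²/(8mL²) = (6.63×10^-34)²/(8·2.29×10^-26·(7.06×10^-11 m)²) = 4.814×10^-22 J.
Then E_7 = 7²·E_1 = 49·4.814×10^-22 J = 2.359×10^-20 J.
Converting, E_7 = 2.359×10^-20 J / (1.60×10^-19 J/eV) = 0.147 eV.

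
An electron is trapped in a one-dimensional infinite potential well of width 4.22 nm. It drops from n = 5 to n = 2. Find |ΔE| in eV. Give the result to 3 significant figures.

E_1 = h²/(8m_eL²) = 3.383×10^-21 J.
|ΔE| = |5² − 2²|·E_1 = 21·3.383×10^-21 J = 7.104×10^-20 J = 0.443 eV.

|ΔE| = 0.443 eV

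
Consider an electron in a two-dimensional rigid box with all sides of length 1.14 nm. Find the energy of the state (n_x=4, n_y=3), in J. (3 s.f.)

For a 2D rectangular well E = (h²/8m_e)·Σ n_i²/L_i² = (6.626×10^-34)²/(8·9.109×10^-31) · [4²/(1.14 nm)² + 3²/(1.14 nm)²].
Evaluating gives E = 1.16×10^-18 J.

E = 1.16×10^-18 J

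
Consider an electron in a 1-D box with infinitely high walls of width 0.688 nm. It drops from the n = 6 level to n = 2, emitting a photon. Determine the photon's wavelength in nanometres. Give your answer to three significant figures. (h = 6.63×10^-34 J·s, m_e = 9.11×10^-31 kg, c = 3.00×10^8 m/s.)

λ = 48.8 nm

E_1 = h²/(8m_eL²) = 1.274×10^-19 J, so ΔE = (6² − 2²)E_1 = 4.077×10^-18 J.
λ = hc/ΔE = (6.63×10^-34·3.00×10^8)/4.077×10^-18 = 4.88×10^-8 m = 48.8 nm.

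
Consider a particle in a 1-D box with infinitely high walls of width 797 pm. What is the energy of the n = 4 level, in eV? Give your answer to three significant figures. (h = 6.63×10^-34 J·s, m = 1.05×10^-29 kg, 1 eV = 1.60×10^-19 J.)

E_4 = 0.824 eV

For an infinite well E_n = n²h²/(8mL²), so E_1 = h²/(8mL²) = (6.63×10^-34)²/(8·1.05×10^-29·(7.97×10^-10 m)²) = 8.238×10^-21 J.
Then E_4 = 4²·E_1 = 16·8.238×10^-21 J = 1.318×10^-19 J.
Converting, E_4 = 1.318×10^-19 J / (1.60×10^-19 J/eV) = 0.824 eV.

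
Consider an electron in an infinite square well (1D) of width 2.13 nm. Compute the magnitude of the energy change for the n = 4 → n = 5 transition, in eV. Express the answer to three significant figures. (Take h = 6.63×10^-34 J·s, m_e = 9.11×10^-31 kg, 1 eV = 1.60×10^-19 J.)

|ΔE| = 0.748 eV

E_1 = h²/(8m_eL²) = 1.329×10^-20 J.
|ΔE| = |4² − 5²|·E_1 = 9·1.329×10^-20 J = 1.196×10^-19 J = 0.748 eV.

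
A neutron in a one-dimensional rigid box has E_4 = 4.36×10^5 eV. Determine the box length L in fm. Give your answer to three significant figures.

From E_n = n²h²/(8m_nL²), L = n·h/√(8m_nE_n).
E_4 = 4.36×10^5 eV = 6.985×10^-14 J, so L = 4·6.626×10^-34/√(8·1.675×10^-27·6.985×10^-14) = 8.66×10^-14 m = 86.6 fm.

L = 86.6 fm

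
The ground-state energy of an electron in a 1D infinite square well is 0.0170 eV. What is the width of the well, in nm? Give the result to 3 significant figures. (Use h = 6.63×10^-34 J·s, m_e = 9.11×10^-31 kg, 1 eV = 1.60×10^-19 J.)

L = 4.71 nm

From E_n = n²h²/(8m_eL²), L = n·h/√(8m_eE_n).
E_1 = 0.0170 eV = 2.720×10^-21 J, so L = 1·6.63×10^-34/√(8·9.11×10^-31·2.720×10^-21) = 4.71×10^-9 m = 4.71 nm.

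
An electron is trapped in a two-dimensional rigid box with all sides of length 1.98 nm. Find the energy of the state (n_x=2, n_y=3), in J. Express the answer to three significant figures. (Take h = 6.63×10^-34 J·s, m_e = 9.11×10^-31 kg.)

E = 2.00×10^-19 J

For a 2D rectangular well E = (h²/8m_e)·Σ n_i²/L_i² = (6.63×10^-34)²/(8·9.11×10^-31) · [2²/(1.98 nm)² + 3²/(1.98 nm)²].
Evaluating gives E = 2.00×10^-19 J.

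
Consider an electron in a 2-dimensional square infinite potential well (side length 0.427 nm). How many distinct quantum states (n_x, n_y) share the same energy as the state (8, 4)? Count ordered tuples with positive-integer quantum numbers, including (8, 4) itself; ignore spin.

The level has n_x² + n_y² = 80. The ordered positive-integer solutions are (4, 8), (8, 4).
That gives 2 states.

degeneracy = 2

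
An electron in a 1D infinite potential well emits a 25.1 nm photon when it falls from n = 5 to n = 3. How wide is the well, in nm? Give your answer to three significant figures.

L = 0.349 nm

The photon carries ΔE = hc/λ = 6.626×10^-34·2.998×10^8/2.51×10^-8 m = 7.914×10^-18 J.
Since ΔE = (5² − 3²)E_1, E_1 = 4.946×10^-19 J, and L = h/√(8m_eE_1) = 3.49×10^-10 m = 0.349 nm.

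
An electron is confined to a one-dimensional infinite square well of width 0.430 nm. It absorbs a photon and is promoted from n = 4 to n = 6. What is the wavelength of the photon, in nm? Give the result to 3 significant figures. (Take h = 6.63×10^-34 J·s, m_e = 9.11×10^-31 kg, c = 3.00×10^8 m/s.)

λ = 30.5 nm

E_1 = h²/(8m_eL²) = 3.262×10^-19 J, so ΔE = (6² − 4²)E_1 = 6.524×10^-18 J.
λ = hc/ΔE = (6.63×10^-34·3.00×10^8)/6.524×10^-18 = 3.05×10^-8 m = 30.5 nm.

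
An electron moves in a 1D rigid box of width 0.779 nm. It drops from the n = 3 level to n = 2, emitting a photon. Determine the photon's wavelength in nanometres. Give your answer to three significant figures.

E_1 = h²/(8m_eL²) = 9.928×10^-20 J, so ΔE = (3² − 2²)E_1 = 4.964×10^-19 J.
λ = hc/ΔE = (6.626×10^-34·2.998×10^8)/4.964×10^-19 = 4.00×10^-7 m = 400 nm.

λ = 400 nm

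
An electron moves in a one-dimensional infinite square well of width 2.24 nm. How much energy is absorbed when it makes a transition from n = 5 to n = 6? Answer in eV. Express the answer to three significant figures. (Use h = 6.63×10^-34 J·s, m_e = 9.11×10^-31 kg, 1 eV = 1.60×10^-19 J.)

E_1 = h²/(8m_eL²) = 1.202×10^-20 J.
|ΔE| = |5² − 6²|·E_1 = 11·1.202×10^-20 J = 1.322×10^-19 J = 0.826 eV.

|ΔE| = 0.826 eV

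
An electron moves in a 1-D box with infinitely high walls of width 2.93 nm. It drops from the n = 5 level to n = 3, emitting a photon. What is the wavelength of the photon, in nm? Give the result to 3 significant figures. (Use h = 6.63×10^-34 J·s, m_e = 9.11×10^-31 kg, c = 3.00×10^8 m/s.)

E_1 = h²/(8m_eL²) = 7.026×10^-21 J, so ΔE = (5² − 3²)E_1 = 1.124×10^-19 J.
λ = hc/ΔE = (6.63×10^-34·3.00×10^8)/1.124×10^-19 = 1.77×10^-6 m = 1.77×10^3 nm.

λ = 1.77×10^3 nm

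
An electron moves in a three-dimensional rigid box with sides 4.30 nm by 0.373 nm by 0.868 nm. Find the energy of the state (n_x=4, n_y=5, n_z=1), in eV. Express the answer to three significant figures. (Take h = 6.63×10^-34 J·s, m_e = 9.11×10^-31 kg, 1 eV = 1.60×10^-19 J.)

E = 68.6 eV

For a 3D rectangular well E = (h²/8m_e)·Σ n_i²/L_i² = (6.63×10^-34)²/(8·9.11×10^-31) · [4²/(4.30 nm)² + 5²/(0.373 nm)² + 1²/(0.868 nm)²].
Evaluating gives E = 1.097×10^-17 J = 68.6 eV.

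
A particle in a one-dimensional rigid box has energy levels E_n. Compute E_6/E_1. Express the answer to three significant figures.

36.0

E_n ∝ n², so E_6/E_1 = 6²/1² = 36/1 = 36.0.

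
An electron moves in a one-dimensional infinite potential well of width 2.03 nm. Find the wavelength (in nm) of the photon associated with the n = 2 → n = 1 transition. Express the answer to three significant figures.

λ = 4.53×10^3 nm

E_1 = h²/(8m_eL²) = 1.462×10^-20 J, so ΔE = (2² − 1²)E_1 = 4.386×10^-20 J.
λ = hc/ΔE = (6.626×10^-34·2.998×10^8)/4.386×10^-20 = 4.53×10^-6 m = 4.53×10^3 nm.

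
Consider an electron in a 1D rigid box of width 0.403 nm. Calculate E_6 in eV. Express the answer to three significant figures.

E_6 = 83.4 eV

For an infinite well E_n = n²h²/(8m_eL²), so E_1 = h²/(8m_eL²) = (6.626×10^-34)²/(8·9.109×10^-31·(4.03×10^-10 m)²) = 3.710×10^-19 J.
Then E_6 = 6²·E_1 = 36·3.710×10^-19 J = 1.336×10^-17 J.
Converting, E_6 = 1.336×10^-17 J / (1.602×10^-19 J/eV) = 83.4 eV.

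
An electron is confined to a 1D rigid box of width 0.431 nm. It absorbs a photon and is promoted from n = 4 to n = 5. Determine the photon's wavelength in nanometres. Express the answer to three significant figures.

λ = 68.1 nm

E_1 = h²/(8m_eL²) = 3.243×10^-19 J, so ΔE = (5² − 4²)E_1 = 2.919×10^-18 J.
λ = hc/ΔE = (6.626×10^-34·2.998×10^8)/2.919×10^-18 = 6.81×10^-8 m = 68.1 nm.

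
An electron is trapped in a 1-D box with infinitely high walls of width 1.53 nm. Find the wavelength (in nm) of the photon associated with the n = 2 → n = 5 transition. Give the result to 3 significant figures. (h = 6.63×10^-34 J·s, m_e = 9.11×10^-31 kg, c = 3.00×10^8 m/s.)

E_1 = h²/(8m_eL²) = 2.577×10^-20 J, so ΔE = (5² − 2²)E_1 = 5.412×10^-19 J.
λ = hc/ΔE = (6.63×10^-34·3.00×10^8)/5.412×10^-19 = 3.68×10^-7 m = 368 nm.

λ = 368 nm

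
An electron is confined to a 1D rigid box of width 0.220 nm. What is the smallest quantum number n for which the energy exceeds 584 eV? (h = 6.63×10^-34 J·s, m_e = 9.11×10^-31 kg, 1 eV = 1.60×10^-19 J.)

E_1 = h²/(8m_eL²) = 1.246×10^-18 J = 7.788 eV.
Need n² > 584/7.788 = 74.99, i.e. n > 8.660.
The smallest integer satisfying this is n = 9.

n = 9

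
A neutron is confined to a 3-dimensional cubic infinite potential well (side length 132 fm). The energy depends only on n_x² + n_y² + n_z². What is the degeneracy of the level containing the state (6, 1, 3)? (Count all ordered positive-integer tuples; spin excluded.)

The level has n_x² + n_y² + n_z² = 46. The ordered positive-integer solutions are (1, 3, 6), (1, 6, 3), (3, 1, 6), (3, 6, 1), (6, 1, 3), (6, 3, 1).
That gives 6 states.

degeneracy = 6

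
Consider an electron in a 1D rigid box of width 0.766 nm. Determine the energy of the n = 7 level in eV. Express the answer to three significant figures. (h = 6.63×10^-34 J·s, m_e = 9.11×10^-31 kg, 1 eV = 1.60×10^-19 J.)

E_7 = 31.5 eV

For an infinite well E_n = n²h²/(8m_eL²), so E_1 = h²/(8m_eL²) = (6.63×10^-34)²/(8·9.11×10^-31·(7.66×10^-10 m)²) = 1.028×10^-19 J.
Then E_7 = 7²·E_1 = 49·1.028×10^-19 J = 5.037×10^-18 J.
Converting, E_7 = 5.037×10^-18 J / (1.60×10^-19 J/eV) = 31.5 eV.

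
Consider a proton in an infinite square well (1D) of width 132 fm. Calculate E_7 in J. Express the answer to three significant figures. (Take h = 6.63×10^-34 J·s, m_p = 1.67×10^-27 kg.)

For an infinite well E_n = n²h²/(8m_pL²), so E_1 = h²/(8m_pL²) = (6.63×10^-34)²/(8·1.67×10^-27·(1.32×10^-13 m)²) = 1.888×10^-15 J.
Then E_7 = 7²·E_1 = 49·1.888×10^-15 J = 9.25×10^-14 J.

E_7 = 9.25×10^-14 J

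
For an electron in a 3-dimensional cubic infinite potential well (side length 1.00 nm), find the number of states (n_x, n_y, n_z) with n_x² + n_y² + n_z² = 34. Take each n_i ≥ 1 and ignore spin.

The level has n_x² + n_y² + n_z² = 34. The ordered positive-integer solutions are (3, 3, 4), (3, 4, 3), (4, 3, 3).
That gives 3 states.

degeneracy = 3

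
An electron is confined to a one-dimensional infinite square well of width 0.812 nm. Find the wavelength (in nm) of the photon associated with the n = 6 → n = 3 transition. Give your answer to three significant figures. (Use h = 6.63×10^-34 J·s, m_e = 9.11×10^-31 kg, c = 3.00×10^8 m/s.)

E_1 = h²/(8m_eL²) = 9.148×10^-20 J, so ΔE = (6² − 3²)E_1 = 2.470×10^-18 J.
λ = hc/ΔE = (6.63×10^-34·3.00×10^8)/2.470×10^-18 = 8.05×10^-8 m = 80.5 nm.

λ = 80.5 nm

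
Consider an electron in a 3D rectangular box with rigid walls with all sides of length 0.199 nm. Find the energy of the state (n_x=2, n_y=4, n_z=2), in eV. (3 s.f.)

E = 228 eV

For a 3D rectangular well E = (h²/8m_e)·Σ n_i²/L_i² = (6.626×10^-34)²/(8·9.109×10^-31) · [2²/(0.199 nm)² + 4²/(0.199 nm)² + 2²/(0.199 nm)²].
Evaluating gives E = 3.651×10^-17 J = 228 eV.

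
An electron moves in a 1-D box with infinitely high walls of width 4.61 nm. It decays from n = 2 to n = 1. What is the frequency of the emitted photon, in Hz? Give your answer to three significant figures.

f = 1.28×10^13 Hz

E_1 = h²/(8m_eL²) = 2.835×10^-21 J and ΔE = (2² − 1²)E_1 = 8.505×10^-21 J.
f = ΔE/h = 8.505×10^-21/6.626×10^-34 = 1.28×10^13 Hz.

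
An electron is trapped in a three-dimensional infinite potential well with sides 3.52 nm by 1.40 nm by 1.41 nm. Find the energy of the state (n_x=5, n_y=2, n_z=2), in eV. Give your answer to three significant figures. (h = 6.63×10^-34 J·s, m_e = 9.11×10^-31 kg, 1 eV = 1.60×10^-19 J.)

E = 2.29 eV

For a 3D rectangular well E = (h²/8m_e)·Σ n_i²/L_i² = (6.63×10^-34)²/(8·9.11×10^-31) · [5²/(3.52 nm)² + 2²/(1.40 nm)² + 2²/(1.41 nm)²].
Evaluating gives E = 3.661×10^-19 J = 2.29 eV.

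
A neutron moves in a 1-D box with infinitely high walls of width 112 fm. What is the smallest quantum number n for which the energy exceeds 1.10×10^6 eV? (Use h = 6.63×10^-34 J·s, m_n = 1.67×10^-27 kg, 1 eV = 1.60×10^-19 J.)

n = 9

E_1 = h²/(8m_nL²) = 2.623×10^-15 J = 1.639×10^4 eV.
Need n² > 1.10×10^6/1.639×10^4 = 67.11, i.e. n > 8.192.
The smallest integer satisfying this is n = 9.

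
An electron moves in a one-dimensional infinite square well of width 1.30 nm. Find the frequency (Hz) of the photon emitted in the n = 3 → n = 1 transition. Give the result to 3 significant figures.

E_1 = h²/(8m_eL²) = 3.565×10^-20 J and ΔE = (3² − 1²)E_1 = 2.852×10^-19 J.
f = ΔE/h = 2.852×10^-19/6.626×10^-34 = 4.30×10^14 Hz.

f = 4.30×10^14 Hz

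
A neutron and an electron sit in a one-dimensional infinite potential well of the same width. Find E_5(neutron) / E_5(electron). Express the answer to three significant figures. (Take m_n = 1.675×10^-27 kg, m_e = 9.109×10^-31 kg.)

5.44×10^-4

E_n ∝ 1/m at fixed n and L, so the ratio is m_e/m_n = 9.109×10^-31/1.675×10^-27 = 5.44×10^-4.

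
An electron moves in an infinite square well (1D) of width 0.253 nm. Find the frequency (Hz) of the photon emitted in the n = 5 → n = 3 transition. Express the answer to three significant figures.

E_1 = h²/(8m_eL²) = 9.412×10^-19 J and ΔE = (5² − 3²)E_1 = 1.506×10^-17 J.
f = ΔE/h = 1.506×10^-17/6.626×10^-34 = 2.27×10^16 Hz.

f = 2.27×10^16 Hz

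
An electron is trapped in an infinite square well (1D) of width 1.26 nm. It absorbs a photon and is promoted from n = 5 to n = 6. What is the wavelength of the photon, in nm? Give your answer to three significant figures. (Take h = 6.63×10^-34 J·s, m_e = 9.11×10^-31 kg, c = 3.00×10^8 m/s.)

λ = 476 nm

E_1 = h²/(8m_eL²) = 3.799×10^-20 J, so ΔE = (6² − 5²)E_1 = 4.179×10^-19 J.
λ = hc/ΔE = (6.63×10^-34·3.00×10^8)/4.179×10^-19 = 4.76×10^-7 m = 476 nm.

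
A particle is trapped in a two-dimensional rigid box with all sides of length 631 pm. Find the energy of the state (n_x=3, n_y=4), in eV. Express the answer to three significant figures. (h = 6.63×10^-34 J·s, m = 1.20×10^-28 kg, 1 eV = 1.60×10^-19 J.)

For a 2D rectangular well E = (h²/8m)·Σ n_i²/L_i² = (6.63×10^-34)²/(8·1.20×10^-28) · [3²/(631 pm)² + 4²/(631 pm)²].
Evaluating gives E = 2.875×10^-20 J = 0.180 eV.

E = 0.180 eV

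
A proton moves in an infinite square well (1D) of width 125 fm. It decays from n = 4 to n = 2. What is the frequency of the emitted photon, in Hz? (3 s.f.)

f = 3.80×10^19 Hz

E_1 = h²/(8m_pL²) = 2.099×10^-15 J and ΔE = (4² − 2²)E_1 = 2.519×10^-14 J.
f = ΔE/h = 2.519×10^-14/6.626×10^-34 = 3.80×10^19 Hz.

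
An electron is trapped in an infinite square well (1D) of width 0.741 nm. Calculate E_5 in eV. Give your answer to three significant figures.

For an infinite well E_n = n²h²/(8m_eL²), so E_1 = h²/(8m_eL²) = (6.626×10^-34)²/(8·9.109×10^-31·(7.41×10^-10 m)²) = 1.097×10^-19 J.
Then E_5 = 5²·E_1 = 25·1.097×10^-19 J = 2.743×10^-18 J.
Converting, E_5 = 2.743×10^-18 J / (1.602×10^-19 J/eV) = 17.1 eV.

E_5 = 17.1 eV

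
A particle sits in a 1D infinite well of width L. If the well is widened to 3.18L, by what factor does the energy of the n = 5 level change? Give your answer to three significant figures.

E_n ∝ 1/L², so the energy scales by 1/3.18² = 0.0989.

0.0989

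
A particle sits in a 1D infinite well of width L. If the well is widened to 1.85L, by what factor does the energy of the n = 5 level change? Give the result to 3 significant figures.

0.292

E_n ∝ 1/L², so the energy scales by 1/1.85² = 0.292.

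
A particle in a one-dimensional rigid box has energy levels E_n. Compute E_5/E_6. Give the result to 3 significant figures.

0.694

E_n ∝ n², so E_5/E_6 = 5²/6² = 25/36 = 0.694.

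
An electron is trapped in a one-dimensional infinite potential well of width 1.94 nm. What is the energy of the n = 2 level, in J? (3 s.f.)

E_2 = 6.40×10^-20 J

For an infinite well E_n = n²h²/(8m_eL²), so E_1 = h²/(8m_eL²) = (6.626×10^-34)²/(8·9.109×10^-31·(1.94×10^-9 m)²) = 1.601×10^-20 J.
Then E_2 = 2²·E_1 = 4·1.601×10^-20 J = 6.40×10^-20 J.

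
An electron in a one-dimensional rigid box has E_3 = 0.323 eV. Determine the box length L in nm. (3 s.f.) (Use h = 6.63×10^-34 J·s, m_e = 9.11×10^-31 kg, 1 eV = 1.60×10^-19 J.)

From E_n = n²h²/(8m_eL²), L = n·h/√(8m_eE_n).
E_3 = 0.323 eV = 5.168×10^-20 J, so L = 3·6.63×10^-34/√(8·9.11×10^-31·5.168×10^-20) = 3.24×10^-9 m = 3.24 nm.

L = 3.24 nm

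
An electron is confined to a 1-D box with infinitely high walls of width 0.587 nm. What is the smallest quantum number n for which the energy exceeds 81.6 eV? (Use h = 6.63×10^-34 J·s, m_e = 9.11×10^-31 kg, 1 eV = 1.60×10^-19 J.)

E_1 = h²/(8m_eL²) = 1.750×10^-19 J = 1.094 eV.
Need n² > 81.6/1.094 = 74.59, i.e. n > 8.637.
The smallest integer satisfying this is n = 9.

n = 9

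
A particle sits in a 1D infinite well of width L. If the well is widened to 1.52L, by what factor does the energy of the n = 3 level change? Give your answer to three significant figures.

E_n ∝ 1/L², so the energy scales by 1/1.52² = 0.433.

0.433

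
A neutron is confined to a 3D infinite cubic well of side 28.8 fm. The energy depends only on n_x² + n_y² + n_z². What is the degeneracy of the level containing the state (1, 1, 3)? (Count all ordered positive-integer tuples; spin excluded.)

degeneracy = 3

The level has n_x² + n_y² + n_z² = 11. The ordered positive-integer solutions are (1, 1, 3), (1, 3, 1), (3, 1, 1).
That gives 3 states.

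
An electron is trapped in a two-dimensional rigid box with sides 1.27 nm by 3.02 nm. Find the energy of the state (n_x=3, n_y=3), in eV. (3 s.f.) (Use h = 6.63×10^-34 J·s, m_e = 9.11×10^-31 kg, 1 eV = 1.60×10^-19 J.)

E = 2.48 eV

For a 2D rectangular well E = (h²/8m_e)·Σ n_i²/L_i² = (6.63×10^-34)²/(8·9.11×10^-31) · [3²/(1.27 nm)² + 3²/(3.02 nm)²].
Evaluating gives E = 3.961×10^-19 J = 2.48 eV.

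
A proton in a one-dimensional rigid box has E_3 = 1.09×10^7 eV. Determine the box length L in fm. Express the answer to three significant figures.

From E_n = n²h²/(8m_pL²), L = n·h/√(8m_pE_n).
E_3 = 1.09×10^7 eV = 1.746×10^-12 J, so L = 3·6.626×10^-34/√(8·1.673×10^-27·1.746×10^-12) = 1.30×10^-14 m = 13.0 fm.

L = 13.0 fm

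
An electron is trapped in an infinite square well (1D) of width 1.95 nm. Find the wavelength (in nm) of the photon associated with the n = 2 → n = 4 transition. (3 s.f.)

E_1 = h²/(8m_eL²) = 1.584×10^-20 J, so ΔE = (4² − 2²)E_1 = 1.901×10^-19 J.
λ = hc/ΔE = (6.626×10^-34·2.998×10^8)/1.901×10^-19 = 1.04×10^-6 m = 1.04×10^3 nm.

λ = 1.04×10^3 nm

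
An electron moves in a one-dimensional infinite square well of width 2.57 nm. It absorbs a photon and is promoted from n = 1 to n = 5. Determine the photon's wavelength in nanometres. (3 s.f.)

E_1 = h²/(8m_eL²) = 9.122×10^-21 J, so ΔE = (5² − 1²)E_1 = 2.189×10^-19 J.
λ = hc/ΔE = (6.626×10^-34·2.998×10^8)/2.189×10^-19 = 9.07×10^-7 m = 907 nm.

λ = 907 nm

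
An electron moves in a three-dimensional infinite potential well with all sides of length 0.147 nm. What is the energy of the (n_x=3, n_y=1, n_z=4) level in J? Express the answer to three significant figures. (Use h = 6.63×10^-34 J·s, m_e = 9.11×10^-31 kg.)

E = 7.26×10^-17 J

For a 3D rectangular well E = (h²/8m_e)·Σ n_i²/L_i² = (6.63×10^-34)²/(8·9.11×10^-31) · [3²/(0.147 nm)² + 1²/(0.147 nm)² + 4²/(0.147 nm)²].
Evaluating gives E = 7.26×10^-17 J.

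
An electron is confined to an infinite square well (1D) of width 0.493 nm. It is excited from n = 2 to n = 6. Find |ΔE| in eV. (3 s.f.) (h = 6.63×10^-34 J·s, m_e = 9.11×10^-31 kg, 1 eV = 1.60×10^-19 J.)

|ΔE| = 49.6 eV

E_1 = h²/(8m_eL²) = 2.482×10^-19 J.
|ΔE| = |2² − 6²|·E_1 = 32·2.482×10^-19 J = 7.942×10^-18 J = 49.6 eV.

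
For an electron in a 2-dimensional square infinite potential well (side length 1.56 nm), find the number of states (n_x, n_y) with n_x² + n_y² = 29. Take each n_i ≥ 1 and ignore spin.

The level has n_x² + n_y² = 29. The ordered positive-integer solutions are (2, 5), (5, 2).
That gives 2 states.

degeneracy = 2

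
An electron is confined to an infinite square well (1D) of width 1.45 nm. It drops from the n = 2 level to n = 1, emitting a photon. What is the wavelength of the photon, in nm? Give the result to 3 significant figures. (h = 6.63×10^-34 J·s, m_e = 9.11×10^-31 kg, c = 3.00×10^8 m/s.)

E_1 = h²/(8m_eL²) = 2.869×10^-20 J, so ΔE = (2² − 1²)E_1 = 8.607×10^-20 J.
λ = hc/ΔE = (6.63×10^-34·3.00×10^8)/8.607×10^-20 = 2.31×10^-6 m = 2.31×10^3 nm.

λ = 2.31×10^3 nm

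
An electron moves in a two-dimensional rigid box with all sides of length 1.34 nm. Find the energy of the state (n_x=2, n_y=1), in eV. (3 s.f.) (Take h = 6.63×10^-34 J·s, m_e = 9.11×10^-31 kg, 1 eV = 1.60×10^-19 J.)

E = 1.05 eV

For a 2D rectangular well E = (h²/8m_e)·Σ n_i²/L_i² = (6.63×10^-34)²/(8·9.11×10^-31) · [2²/(1.34 nm)² + 1²/(1.34 nm)²].
Evaluating gives E = 1.679×10^-19 J = 1.05 eV.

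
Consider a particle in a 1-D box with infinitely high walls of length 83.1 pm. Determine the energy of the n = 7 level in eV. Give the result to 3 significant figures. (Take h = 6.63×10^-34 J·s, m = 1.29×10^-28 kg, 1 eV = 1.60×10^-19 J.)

E_7 = 18.9 eV

For an infinite well E_n = n²h²/(8mL²), so E_1 = h²/(8mL²) = (6.63×10^-34)²/(8·1.29×10^-28·(8.31×10^-11 m)²) = 6.168×10^-20 J.
Then E_7 = 7²·E_1 = 49·6.168×10^-20 J = 3.022×10^-18 J.
Converting, E_7 = 3.022×10^-18 J / (1.60×10^-19 J/eV) = 18.9 eV.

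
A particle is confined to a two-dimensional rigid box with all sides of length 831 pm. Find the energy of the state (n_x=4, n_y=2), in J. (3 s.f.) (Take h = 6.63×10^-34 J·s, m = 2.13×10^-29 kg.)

E = 7.47×10^-20 J

For a 2D rectangular well E = (h²/8m)·Σ n_i²/L_i² = (6.63×10^-34)²/(8·2.13×10^-29) · [4²/(831 pm)² + 2²/(831 pm)²].
Evaluating gives E = 7.47×10^-20 J.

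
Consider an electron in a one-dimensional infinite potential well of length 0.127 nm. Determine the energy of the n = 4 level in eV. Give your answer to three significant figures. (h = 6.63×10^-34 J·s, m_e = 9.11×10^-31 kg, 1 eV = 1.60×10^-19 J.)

E_4 = 374 eV

For an infinite well E_n = n²h²/(8m_eL²), so E_1 = h²/(8m_eL²) = (6.63×10^-34)²/(8·9.11×10^-31·(1.27×10^-10 m)²) = 3.739×10^-18 J.
Then E_4 = 4²·E_1 = 16·3.739×10^-18 J = 5.982×10^-17 J.
Converting, E_4 = 5.982×10^-17 J / (1.60×10^-19 J/eV) = 374 eV.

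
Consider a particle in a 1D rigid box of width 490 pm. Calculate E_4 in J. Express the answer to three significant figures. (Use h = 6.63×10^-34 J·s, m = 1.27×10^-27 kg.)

E_4 = 2.88×10^-21 J

For an infinite well E_n = n²h²/(8mL²), so E_1 = h²/(8mL²) = (6.63×10^-34)²/(8·1.27×10^-27·(4.90×10^-10 m)²) = 1.802×10^-22 J.
Then E_4 = 4²·E_1 = 16·1.802×10^-22 J = 2.88×10^-21 J.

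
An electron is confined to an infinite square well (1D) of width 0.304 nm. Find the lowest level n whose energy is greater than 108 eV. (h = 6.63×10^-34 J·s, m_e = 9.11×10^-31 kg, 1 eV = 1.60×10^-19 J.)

E_1 = h²/(8m_eL²) = 6.526×10^-19 J = 4.079 eV.
Need n² > 108/4.079 = 26.48, i.e. n > 5.146.
The smallest integer satisfying this is n = 6.

n = 6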